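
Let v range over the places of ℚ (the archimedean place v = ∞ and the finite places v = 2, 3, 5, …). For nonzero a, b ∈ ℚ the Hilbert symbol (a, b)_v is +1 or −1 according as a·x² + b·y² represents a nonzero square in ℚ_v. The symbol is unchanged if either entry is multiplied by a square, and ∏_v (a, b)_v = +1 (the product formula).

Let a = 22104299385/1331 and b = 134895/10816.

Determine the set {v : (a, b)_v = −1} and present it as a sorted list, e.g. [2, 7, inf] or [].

[2, 5, 7, 11]

(a, b) ≡ (19635, 255) mod (ℚ^×)²; places V = {2, 3, 5, 7, 11, 13, 17, 23, ∞}.
(a,b)_23: α=2, u≡8; β=2, v≡8 (mod 23); (8|23)=+1, (8|23)=+1; sign (−1)^0·+1^2·+1^2 = +1.
(a,b)_13: α=0, u≡5; β=-2, v≡6 (mod 13); (5|13)=-1, (6|13)=-1; sign (−1)^0·-1^-2·-1^0 = +1.
(a,b)_∞: sgn(19635)=+, sgn(255)=+, so +1.
(a,b)_11: α=-3, u≡3; β=0, v≡8 (mod 11); (3|11)=+1, (8|11)=-1; sign (−1)^0·+1^0·-1^-3 = -1.
(a,b)_17: α=3, u≡2; β=1, v≡16 (mod 17); (2|17)=+1, (16|17)=+1; sign (−1)^0·+1^1·+1^3 = +1.
(a,b)_3: α=5, u≡2; β=1, v≡1 (mod 3); (2|3)=-1, (1|3)=+1; sign (−1)^1·-1^1·+1^5 = +1.
(a,b)_2: α=0, β=-6; u≡3, v≡7 (mod 8); ε(u)ε(v)=1·1, αω(v)=0·0, βω(u)=-6·1; sum ≡ 1  ⇒  -1.
(a,b)_5: α=1, u≡2; β=1, v≡4 (mod 5); (2|5)=-1, (4|5)=+1; sign (−1)^0·-1^1·+1^1 = -1.
(a,b)_7: α=1, u≡5; β=0, v≡5 (mod 7); (5|7)=-1, (5|7)=-1; sign (−1)^0·-1^0·-1^1 = -1.
(19635, 255 / ℚ) ramifies at {2, 5, 7, 11}: a division algebra.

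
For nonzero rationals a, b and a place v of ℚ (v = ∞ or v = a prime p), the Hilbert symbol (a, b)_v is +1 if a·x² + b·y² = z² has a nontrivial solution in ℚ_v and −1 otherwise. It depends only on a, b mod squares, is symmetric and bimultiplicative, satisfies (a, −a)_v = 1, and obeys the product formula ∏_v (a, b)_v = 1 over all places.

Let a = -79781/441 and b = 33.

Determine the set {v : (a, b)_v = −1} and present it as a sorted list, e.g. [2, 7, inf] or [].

(a, b) ≡ (-221, 33) mod (ℚ^×)²; places V = {2, 3, 7, 11, 13, 17, 19, ∞}.
(a,b)_∞: sgn(-221)=−, sgn(33)=+, so +1.
(a,b)_2: α=0, β=0; u≡3, v≡1 (mod 8); ε(u)ε(v)=1·0, αω(v)=0·0, βω(u)=0·1; sum ≡ 0  ⇒  +1.
(a,b)_11: α=0, u≡2; β=1, v≡3 (mod 11); (2|11)=-1, (3|11)=+1; sign (−1)^0·-1^1·+1^0 = -1.
(a,b)_17: α=1, u≡1; β=0, v≡16 (mod 17); (1|17)=+1, (16|17)=+1; sign (−1)^0·+1^0·+1^1 = +1.
(a,b)_19: α=2, u≡16; β=0, v≡14 (mod 19); (16|19)=+1, (14|19)=-1; sign (−1)^0·+1^0·-1^2 = +1.
(a,b)_7: α=-2, u≡6; β=0, v≡5 (mod 7); (6|7)=-1, (5|7)=-1; sign (−1)^0·-1^0·-1^-2 = +1.
(a,b)_13: α=1, u≡1; β=0, v≡7 (mod 13); (1|13)=+1, (7|13)=-1; sign (−1)^0·+1^0·-1^1 = -1.
(a,b)_3: α=-2, u≡1; β=1, v≡2 (mod 3); (1|3)=+1, (2|3)=-1; sign (−1)^0·+1^1·-1^-2 = +1.
Ram(-221, 33) = {11, 13}; no ℚ_11-point on the conic.

[11, 13]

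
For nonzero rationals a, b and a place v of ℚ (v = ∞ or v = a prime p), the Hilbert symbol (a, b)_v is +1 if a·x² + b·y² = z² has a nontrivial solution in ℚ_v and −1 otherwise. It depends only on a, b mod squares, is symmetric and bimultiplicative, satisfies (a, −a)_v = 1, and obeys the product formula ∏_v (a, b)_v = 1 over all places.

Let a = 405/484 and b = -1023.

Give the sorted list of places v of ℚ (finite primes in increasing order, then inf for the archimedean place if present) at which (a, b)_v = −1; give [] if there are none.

Mod squares: a ≡ 5, b ≡ -1023. Check v ∈ {∞, 2, 3, 5, 11, 31}.
v=31: a=31^0·(≡5), b=31^1·(≡29) mod 31; (5|31)=+1, (29|31)=-1; (−1)^{0·1·15}·(+1)^1·(-1)^0 = +1.
v=3: a=3^4·(≡2), b=3^1·(≡1) mod 3; (2|3)=-1, (1|3)=+1; (−1)^{4·1·1}·(-1)^1·(+1)^4 = -1.
v=5: a=5^1·(≡4), b=5^0·(≡2) mod 5; (4|5)=+1, (2|5)=-1; (−1)^{1·0·2}·(+1)^0·(-1)^1 = -1.
v=11: a=11^-2·(≡5), b=11^1·(≡6) mod 11; (5|11)=+1, (6|11)=-1; (−1)^{-2·1·5}·(+1)^1·(-1)^-2 = +1.
v=∞: 5 > 0 and -1023 < 0  ⇒  (a,b)_∞ = +1.
v=2: v_2(a)=-2, v_2(b)=0; units ≡ 5, 1 (mod 8); ε·ε+αω+βω = 0·0+-2·0+0·1 ≡ 0  ⇒  (a,b)_2 = +1.
(5, -1023 / ℚ) ramifies at {3, 5}: a division algebra.

[3, 5]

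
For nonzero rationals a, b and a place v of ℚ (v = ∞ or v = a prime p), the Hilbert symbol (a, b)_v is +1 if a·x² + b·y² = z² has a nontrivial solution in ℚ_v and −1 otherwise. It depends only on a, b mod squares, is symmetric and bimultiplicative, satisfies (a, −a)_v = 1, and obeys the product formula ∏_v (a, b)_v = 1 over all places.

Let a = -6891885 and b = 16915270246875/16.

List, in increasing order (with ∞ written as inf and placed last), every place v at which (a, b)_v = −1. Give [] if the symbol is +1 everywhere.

(a, b) ≡ (-85085, 195) mod (ℚ^×)²; places V = {2, 3, 5, 7, 11, 13, 17, ∞}.
(a,b)_3: α=4, u≡1; β=5, v≡2 (mod 3); (1|3)=+1, (2|3)=-1; sign (−1)^0·+1^5·-1^4 = +1.
(a,b)_11: α=1, u≡3; β=2, v≡6 (mod 11); (3|11)=+1, (6|11)=-1; sign (−1)^0·+1^2·-1^1 = -1.
(a,b)_∞: sgn(-85085)=−, sgn(195)=+, so +1.
(a,b)_2: α=0, β=-4; u≡3, v≡3 (mod 8); ε(u)ε(v)=1·1, αω(v)=0·1, βω(u)=-4·1; sum ≡ 1  ⇒  -1.
(a,b)_7: α=1, u≡2; β=2, v≡5 (mod 7); (2|7)=+1, (5|7)=-1; sign (−1)^0·+1^2·-1^1 = -1.
(a,b)_13: α=1, u≡8; β=1, v≡6 (mod 13); (8|13)=-1, (6|13)=-1; sign (−1)^0·-1^1·-1^1 = +1.
(a,b)_17: α=1, u≡11; β=2, v≡2 (mod 17); (11|17)=-1, (2|17)=+1; sign (−1)^0·-1^2·+1^1 = +1.
(a,b)_5: α=1, u≡3; β=5, v≡4 (mod 5); (3|5)=-1, (4|5)=+1; sign (−1)^0·-1^5·+1^1 = -1.
Ram(-85085, 195) = {2, 5, 7, 11}; no ℚ_2-point on the conic.

[2, 5, 7, 11]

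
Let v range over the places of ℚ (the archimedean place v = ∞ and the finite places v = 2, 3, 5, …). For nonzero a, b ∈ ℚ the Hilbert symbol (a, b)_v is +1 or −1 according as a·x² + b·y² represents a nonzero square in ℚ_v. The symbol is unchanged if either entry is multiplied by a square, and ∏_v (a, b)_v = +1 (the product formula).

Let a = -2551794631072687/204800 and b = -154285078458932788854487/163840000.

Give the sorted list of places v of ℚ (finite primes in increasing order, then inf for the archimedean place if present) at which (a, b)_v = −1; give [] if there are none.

(a, b) ≡ (-494, -7) mod (ℚ^×)²; places V = {2, 5, 7, 11, 13, 17, 19, ∞}.
(a,b)_7: α=2, u≡5; β=3, v≡6 (mod 7); (5|7)=-1, (6|7)=-1; sign (−1)^0·-1^3·-1^2 = -1.
(a,b)_13: α=7, u≡4; β=8, v≡2 (mod 13); (4|13)=+1, (2|13)=-1; sign (−1)^0·+1^8·-1^7 = -1.
(a,b)_∞: sgn(-494)=−, sgn(-7)=−, so -1.
(a,b)_5: α=-2, u≡4; β=-4, v≡2 (mod 5); (4|5)=+1, (2|5)=-1; sign (−1)^0·+1^-4·-1^-2 = +1.
(a,b)_17: α=0, u≡9; β=2, v≡12 (mod 17); (9|17)=+1, (12|17)=-1; sign (−1)^0·+1^2·-1^0 = +1.
(a,b)_19: α=3, u≡10; β=4, v≡10 (mod 19); (10|19)=-1, (10|19)=-1; sign (−1)^0·-1^4·-1^3 = -1.
(a,b)_11: α=2, u≡5; β=4, v≡1 (mod 11); (5|11)=+1, (1|11)=+1; sign (−1)^0·+1^4·+1^2 = +1.
(a,b)_2: α=-13, β=-18; u≡1, v≡1 (mod 8); ε(u)ε(v)=0·0, αω(v)=-13·0, βω(u)=-18·0; sum ≡ 0  ⇒  +1.
|Ram(-494, -7)| = 4, even; anisotropic at {7, 13, 19, ∞}.

[7, 13, 19, inf]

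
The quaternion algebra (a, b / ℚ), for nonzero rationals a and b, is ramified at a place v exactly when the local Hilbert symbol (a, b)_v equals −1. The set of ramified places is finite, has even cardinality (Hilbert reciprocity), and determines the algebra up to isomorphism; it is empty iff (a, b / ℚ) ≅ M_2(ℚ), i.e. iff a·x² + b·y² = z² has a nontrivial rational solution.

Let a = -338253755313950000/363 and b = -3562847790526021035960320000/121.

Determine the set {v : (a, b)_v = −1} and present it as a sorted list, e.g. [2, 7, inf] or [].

(a, b) ≡ (-5865, -131537) mod (ℚ^×)²; places V = {2, 3, 5, 7, 11, 17, 19, 23, 43, ∞}.
(a,b)_11: α=-2, u≡1; β=-2, v≡3 (mod 11); (1|11)=+1, (3|11)=+1; sign (−1)^0·+1^-2·+1^-2 = +1.
(a,b)_2: α=4, β=14; u≡7, v≡7 (mod 8); ε(u)ε(v)=1·1, αω(v)=4·0, βω(u)=14·0; sum ≡ 1  ⇒  -1.
(a,b)_23: α=3, u≡11; β=5, v≡2 (mod 23); (11|23)=-1, (2|23)=+1; sign (−1)^1·-1^5·+1^3 = +1.
(a,b)_5: α=5, u≡2; β=4, v≡3 (mod 5); (2|5)=-1, (3|5)=-1; sign (−1)^0·-1^4·-1^5 = -1.
(a,b)_7: α=2, u≡2; β=3, v≡4 (mod 7); (2|7)=+1, (4|7)=+1; sign (−1)^0·+1^3·+1^2 = +1.
(a,b)_43: α=2, u≡32; β=3, v≡3 (mod 43); (32|43)=-1, (3|43)=-1; sign (−1)^0·-1^3·-1^2 = -1.
(a,b)_17: α=1, u≡12; β=2, v≡2 (mod 17); (12|17)=-1, (2|17)=+1; sign (−1)^0·-1^2·+1^1 = +1.
(a,b)_19: α=2, u≡9; β=3, v≡12 (mod 19); (9|19)=+1, (12|19)=-1; sign (−1)^0·+1^3·-1^2 = +1.
(a,b)_∞: sgn(-5865)=−, sgn(-131537)=−, so -1.
(a,b)_3: α=-1, u≡1; β=0, v≡1 (mod 3); (1|3)=+1, (1|3)=+1; sign (−1)^0·+1^0·+1^-1 = +1.
|Ram(-5865, -131537)| = 4, even; anisotropic at {2, 5, 43, ∞}.

[2, 5, 43, inf]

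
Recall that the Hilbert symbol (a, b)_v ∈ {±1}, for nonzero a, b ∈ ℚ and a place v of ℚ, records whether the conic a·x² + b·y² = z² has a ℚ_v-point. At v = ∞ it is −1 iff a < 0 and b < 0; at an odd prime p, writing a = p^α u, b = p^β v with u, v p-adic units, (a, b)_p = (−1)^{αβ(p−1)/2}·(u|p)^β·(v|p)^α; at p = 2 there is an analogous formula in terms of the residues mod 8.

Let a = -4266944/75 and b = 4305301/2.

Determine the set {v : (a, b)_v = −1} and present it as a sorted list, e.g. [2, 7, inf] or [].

Mod squares: a ≡ -1653, b ≡ 71162. Check v ∈ {∞, 2, 3, 5, 7, 11, 13, 17, 19, 23, 29}.
v=3: a=3^-1·(≡1), b=3^0·(≡2) mod 3; (1|3)=+1, (2|3)=-1; (−1)^{-1·0·1}·(+1)^0·(-1)^-1 = -1.
v=5: a=5^-2·(≡2), b=5^0·(≡3) mod 5; (2|5)=-1, (3|5)=-1; (−1)^{-2·0·2}·(-1)^0·(-1)^-2 = +1.
v=29: a=29^1·(≡4), b=29^0·(≡24) mod 29; (4|29)=+1, (24|29)=+1; (−1)^{1·0·14}·(+1)^0·(+1)^1 = +1.
v=23: a=23^0·(≡18), b=23^1·(≡18) mod 23; (18|23)=+1, (18|23)=+1; (−1)^{0·1·11}·(+1)^1·(+1)^0 = +1.
v=17: a=17^0·(≡8), b=17^1·(≡2) mod 17; (8|17)=+1, (2|17)=+1; (−1)^{0·1·8}·(+1)^1·(+1)^0 = +1.
v=13: a=13^0·(≡2), b=13^1·(≡1) mod 13; (2|13)=-1, (1|13)=+1; (−1)^{0·1·6}·(-1)^1·(+1)^0 = -1.
v=7: a=7^0·(≡5), b=7^1·(≡1) mod 7; (5|7)=-1, (1|7)=+1; (−1)^{0·1·3}·(-1)^1·(+1)^0 = -1.
v=2: v_2(a)=6, v_2(b)=-1; units ≡ 3, 5 (mod 8); ε·ε+αω+βω = 1·0+6·1+-1·1 ≡ 1  ⇒  (a,b)_2 = -1.
v=∞: -1653 < 0 and 71162 > 0  ⇒  (a,b)_∞ = +1.
v=19: a=19^1·(≡15), b=19^0·(≡17) mod 19; (15|19)=-1, (17|19)=+1; (−1)^{1·0·9}·(-1)^0·(+1)^1 = +1.
v=11: a=11^2·(≡10), b=11^2·(≡9) mod 11; (10|11)=-1, (9|11)=+1; (−1)^{2·2·5}·(-1)^2·(+1)^2 = +1.
|Ram(-1653, 71162)| = 4, even; anisotropic at {2, 3, 7, 13}.

[2, 3, 7, 13]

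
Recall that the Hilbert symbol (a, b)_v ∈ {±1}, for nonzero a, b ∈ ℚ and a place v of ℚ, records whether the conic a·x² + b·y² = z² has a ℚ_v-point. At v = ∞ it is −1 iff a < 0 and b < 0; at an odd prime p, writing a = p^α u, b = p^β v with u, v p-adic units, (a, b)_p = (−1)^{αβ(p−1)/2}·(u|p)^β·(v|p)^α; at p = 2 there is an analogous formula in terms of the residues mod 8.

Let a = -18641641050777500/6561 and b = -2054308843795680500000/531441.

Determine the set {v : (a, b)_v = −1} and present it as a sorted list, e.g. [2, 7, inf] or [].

[19, 29, 37, inf]

(a, b) ≡ (-501239, -1530098) mod (ℚ^×)²; places V = {2, 3, 5, 7, 19, 23, 29, 31, 37, ∞}.
(a,b)_5: α=4, u≡1; β=6, v≡3 (mod 5); (1|5)=+1, (3|5)=-1; sign (−1)^0·+1^6·-1^4 = +1.
(a,b)_37: α=1, u≡22; β=1, v≡7 (mod 37); (22|37)=-1, (7|37)=+1; sign (−1)^0·-1^1·+1^1 = -1.
(a,b)_23: α=1, u≡19; β=1, v≡13 (mod 23); (19|23)=-1, (13|23)=+1; sign (−1)^1·-1^1·+1^1 = +1.
(a,b)_31: α=1, u≡27; β=1, v≡19 (mod 31); (27|31)=-1, (19|31)=+1; sign (−1)^1·-1^1·+1^1 = +1.
(a,b)_∞: sgn(-501239)=−, sgn(-1530098)=−, so -1.
(a,b)_29: α=2, u≡15; β=3, v≡12 (mod 29); (15|29)=-1, (12|29)=-1; sign (−1)^0·-1^3·-1^2 = -1.
(a,b)_3: α=-8, u≡1; β=-12, v≡1 (mod 3); (1|3)=+1, (1|3)=+1; sign (−1)^0·+1^-12·+1^-8 = +1.
(a,b)_2: α=2, β=5; u≡1, v≡7 (mod 8); ε(u)ε(v)=0·1, αω(v)=2·0, βω(u)=5·0; sum ≡ 0  ⇒  +1.
(a,b)_7: α=2, u≡6; β=2, v≡2 (mod 7); (6|7)=-1, (2|7)=+1; sign (−1)^0·-1^2·+1^2 = +1.
(a,b)_19: α=3, u≡14; β=4, v≡14 (mod 19); (14|19)=-1, (14|19)=-1; sign (−1)^0·-1^4·-1^3 = -1.
(-501239, -1530098 / ℚ) ramifies at {19, 29, 37, ∞}: a division algebra.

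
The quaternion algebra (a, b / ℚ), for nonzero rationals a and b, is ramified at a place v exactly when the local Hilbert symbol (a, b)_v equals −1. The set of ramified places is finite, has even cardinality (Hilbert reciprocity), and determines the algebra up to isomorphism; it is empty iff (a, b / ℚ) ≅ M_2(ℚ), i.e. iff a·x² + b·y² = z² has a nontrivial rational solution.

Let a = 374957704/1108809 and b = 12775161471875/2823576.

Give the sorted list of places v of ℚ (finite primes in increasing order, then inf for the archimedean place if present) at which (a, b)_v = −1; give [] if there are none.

Mod squares: a ≡ 2146, b ≡ 740370. Check v ∈ {∞, 2, 3, 5, 7, 11, 13, 19, 23, 29, 37}.
v=2: v_2(a)=3, v_2(b)=-3; units ≡ 1, 1 (mod 8); ε·ε+αω+βω = 0·0+3·0+-3·0 ≡ 0  ⇒  (a,b)_2 = +1.
v=11: a=11^2·(≡4), b=11^2·(≡1) mod 11; (4|11)=+1, (1|11)=+1; (−1)^{2·2·5}·(+1)^2·(+1)^2 = +1.
v=19: a=19^2·(≡15), b=19^0·(≡9) mod 19; (15|19)=-1, (9|19)=+1; (−1)^{2·0·9}·(-1)^0·(+1)^2 = +1.
v=23: a=23^0·(≡10), b=23^1·(≡18) mod 23; (10|23)=-1, (18|23)=+1; (−1)^{0·1·11}·(-1)^1·(+1)^0 = -1.
v=7: a=7^0·(≡1), b=7^-6·(≡4) mod 7; (1|7)=+1, (4|7)=+1; (−1)^{0·-6·3}·(+1)^-6·(+1)^0 = +1.
v=37: a=37^1·(≡7), b=37^3·(≡3) mod 37; (7|37)=+1, (3|37)=+1; (−1)^{1·3·18}·(+1)^3·(+1)^1 = +1.
v=∞: 2146 > 0 and 740370 > 0  ⇒  (a,b)_∞ = +1.
v=3: a=3^-8·(≡1), b=3^-1·(≡1) mod 3; (1|3)=+1, (1|3)=+1; (−1)^{-8·-1·1}·(+1)^-1·(+1)^-8 = +1.
v=13: a=13^-2·(≡12), b=13^0·(≡5) mod 13; (12|13)=+1, (5|13)=-1; (−1)^{-2·0·6}·(+1)^0·(-1)^-2 = +1.
v=5: a=5^0·(≡1), b=5^5·(≡1) mod 5; (1|5)=+1, (1|5)=+1; (−1)^{0·5·2}·(+1)^5·(+1)^0 = +1.
v=29: a=29^1·(≡22), b=29^1·(≡11) mod 29; (22|29)=+1, (11|29)=-1; (−1)^{1·1·14}·(+1)^1·(-1)^1 = -1.
Ram(2146, 740370) = {23, 29}; no ℚ_23-point on the conic.

[23, 29]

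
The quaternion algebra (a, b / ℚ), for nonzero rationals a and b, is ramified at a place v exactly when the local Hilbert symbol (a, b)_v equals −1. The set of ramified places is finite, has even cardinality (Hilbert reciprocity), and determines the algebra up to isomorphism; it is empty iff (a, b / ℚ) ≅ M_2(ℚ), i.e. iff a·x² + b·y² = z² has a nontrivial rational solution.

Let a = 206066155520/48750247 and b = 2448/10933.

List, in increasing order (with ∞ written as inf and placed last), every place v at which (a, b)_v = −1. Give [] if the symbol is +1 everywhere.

[2, 13]

Mod squares: a ≡ 1190, b ≡ 221. Check v ∈ {∞, 2, 3, 5, 7, 13, 17, 29}.
v=13: a=13^-2·(≡5), b=13^-1·(≡12) mod 13; (5|13)=-1, (12|13)=+1; (−1)^{-2·-1·6}·(-1)^-1·(+1)^-2 = -1.
v=7: a=7^-3·(≡1), b=7^0·(≡2) mod 7; (1|7)=+1, (2|7)=+1; (−1)^{-3·0·3}·(+1)^0·(+1)^-3 = +1.
v=29: a=29^-2·(≡24), b=29^-2·(≡21) mod 29; (24|29)=+1, (21|29)=-1; (−1)^{-2·-2·14}·(+1)^-2·(-1)^-2 = +1.
v=3: a=3^0·(≡2), b=3^2·(≡2) mod 3; (2|3)=-1, (2|3)=-1; (−1)^{0·2·1}·(-1)^2·(-1)^0 = +1.
v=5: a=5^1·(≡2), b=5^0·(≡1) mod 5; (2|5)=-1, (1|5)=+1; (−1)^{1·0·2}·(-1)^0·(+1)^1 = +1.
v=∞: 1190 > 0 and 221 > 0  ⇒  (a,b)_∞ = +1.
v=2: v_2(a)=23, v_2(b)=4; units ≡ 3, 5 (mod 8); ε·ε+αω+βω = 1·0+23·1+4·1 ≡ 1  ⇒  (a,b)_2 = -1.
v=17: a=17^3·(≡13), b=17^1·(≡4) mod 17; (13|17)=+1, (4|17)=+1; (−1)^{3·1·8}·(+1)^1·(+1)^3 = +1.
(1190, 221 / ℚ) ramifies at {2, 13}: a division algebra.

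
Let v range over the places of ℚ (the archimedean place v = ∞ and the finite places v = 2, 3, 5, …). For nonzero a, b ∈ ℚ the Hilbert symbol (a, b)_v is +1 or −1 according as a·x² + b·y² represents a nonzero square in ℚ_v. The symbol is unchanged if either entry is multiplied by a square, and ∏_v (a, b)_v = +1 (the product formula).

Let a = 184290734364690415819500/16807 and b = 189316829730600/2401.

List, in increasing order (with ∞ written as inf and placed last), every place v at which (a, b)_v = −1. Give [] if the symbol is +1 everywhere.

(a, b) ≡ (85085, 26) mod (ℚ^×)²; places V = {2, 3, 5, 7, 11, 13, 17, 37, ∞}.
(a,b)_7: α=-5, u≡3; β=-4, v≡5 (mod 7); (3|7)=-1, (5|7)=-1; sign (−1)^0·-1^-4·-1^-5 = -1.
(a,b)_17: α=3, u≡5; β=2, v≡15 (mod 17); (5|17)=-1, (15|17)=+1; sign (−1)^0·-1^2·+1^3 = +1.
(a,b)_∞: sgn(85085)=+, sgn(26)=+, so +1.
(a,b)_2: α=2, β=3; u≡5, v≡5 (mod 8); ε(u)ε(v)=0·0, αω(v)=2·1, βω(u)=3·1; sum ≡ 1  ⇒  -1.
(a,b)_13: α=5, u≡5; β=3, v≡6 (mod 13); (5|13)=-1, (6|13)=-1; sign (−1)^0·-1^3·-1^5 = +1.
(a,b)_37: α=4, u≡2; β=2, v≡34 (mod 37); (2|37)=-1, (34|37)=+1; sign (−1)^0·-1^2·+1^4 = +1.
(a,b)_11: α=3, u≡2; β=2, v≡5 (mod 11); (2|11)=-1, (5|11)=+1; sign (−1)^0·-1^2·+1^3 = +1.
(a,b)_5: α=3, u≡3; β=2, v≡4 (mod 5); (3|5)=-1, (4|5)=+1; sign (−1)^0·-1^2·+1^3 = +1.
(a,b)_3: α=4, u≡2; β=2, v≡2 (mod 3); (2|3)=-1, (2|3)=-1; sign (−1)^0·-1^2·-1^4 = +1.
|Ram(85085, 26)| = 2, even; anisotropic at {2, 7}.

[2, 7]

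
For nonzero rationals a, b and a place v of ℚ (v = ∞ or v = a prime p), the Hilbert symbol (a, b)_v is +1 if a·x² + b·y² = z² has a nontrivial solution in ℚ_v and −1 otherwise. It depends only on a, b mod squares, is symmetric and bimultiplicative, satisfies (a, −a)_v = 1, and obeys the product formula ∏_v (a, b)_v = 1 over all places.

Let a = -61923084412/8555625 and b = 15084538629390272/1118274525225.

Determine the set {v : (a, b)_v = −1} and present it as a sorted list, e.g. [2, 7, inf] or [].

(a, b) ≡ (-7, 287) mod (ℚ^×)²; places V = {2, 3, 5, 7, 11, 13, 17, 23, 29, 31, 37, 41, ∞}.
(a,b)_23: α=0, u≡3; β=2, v≡20 (mod 23); (3|23)=+1, (20|23)=-1; sign (−1)^0·+1^2·-1^0 = +1.
(a,b)_5: α=-4, u≡2; β=-2, v≡3 (mod 5); (2|5)=-1, (3|5)=-1; sign (−1)^0·-1^-2·-1^-4 = +1.
(a,b)_7: α=1, u≡3; β=1, v≡3 (mod 7); (3|7)=-1, (3|7)=-1; sign (−1)^1·-1^1·-1^1 = -1.
(a,b)_13: α=-2, u≡2; β=-2, v≡1 (mod 13); (2|13)=-1, (1|13)=+1; sign (−1)^0·-1^-2·+1^-2 = +1.
(a,b)_41: α=2, u≡35; β=3, v≡15 (mod 41); (35|41)=-1, (15|41)=-1; sign (−1)^0·-1^3·-1^2 = -1.
(a,b)_17: α=0, u≡14; β=-2, v≡15 (mod 17); (14|17)=-1, (15|17)=+1; sign (−1)^0·-1^-2·+1^0 = +1.
(a,b)_37: α=2, u≡1; β=0, v≡36 (mod 37); (1|37)=+1, (36|37)=+1; sign (−1)^0·+1^0·+1^2 = +1.
(a,b)_3: α=-4, u≡2; β=-2, v≡2 (mod 3); (2|3)=-1, (2|3)=-1; sign (−1)^0·-1^-2·-1^-4 = +1.
(a,b)_29: α=0, u≡13; β=-2, v≡14 (mod 29); (13|29)=+1, (14|29)=-1; sign (−1)^0·+1^-2·-1^0 = +1.
(a,b)_11: α=0, u≡9; β=-2, v≡3 (mod 11); (9|11)=+1, (3|11)=+1; sign (−1)^0·+1^-2·+1^0 = +1.
(a,b)_2: α=2, β=6; u≡1, v≡7 (mod 8); ε(u)ε(v)=0·1, αω(v)=2·0, βω(u)=6·0; sum ≡ 0  ⇒  +1.
(a,b)_31: α=2, u≡27; β=4, v≡16 (mod 31); (27|31)=-1, (16|31)=+1; sign (−1)^0·-1^4·+1^2 = +1.
(a,b)_∞: sgn(-7)=−, sgn(287)=+, so +1.
Ram(-7, 287) = {7, 41}; no ℚ_7-point on the conic.

[7, 41]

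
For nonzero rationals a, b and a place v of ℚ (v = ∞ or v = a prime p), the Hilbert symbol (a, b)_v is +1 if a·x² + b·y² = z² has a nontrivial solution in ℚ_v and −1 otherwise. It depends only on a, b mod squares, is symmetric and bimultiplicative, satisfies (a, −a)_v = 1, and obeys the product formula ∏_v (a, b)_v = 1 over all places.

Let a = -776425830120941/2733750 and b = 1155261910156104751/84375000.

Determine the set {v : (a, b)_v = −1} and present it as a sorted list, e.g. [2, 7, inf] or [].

[2, 3, 11, 17]

Mod squares: a ≡ -25806, b ≡ 14586. Check v ∈ {∞, 2, 3, 5, 7, 11, 13, 17, 23, 29}.
v=17: a=17^1·(≡3), b=17^1·(≡9) mod 17; (3|17)=-1, (9|17)=+1; (−1)^{1·1·8}·(-1)^1·(+1)^1 = -1.
v=23: a=23^3·(≡20), b=23^4·(≡8) mod 23; (20|23)=-1, (8|23)=+1; (−1)^{3·4·11}·(-1)^4·(+1)^3 = +1.
v=29: a=29^2·(≡20), b=29^4·(≡22) mod 29; (20|29)=+1, (22|29)=+1; (−1)^{2·4·14}·(+1)^4·(+1)^2 = +1.
v=5: a=5^-4·(≡1), b=5^-8·(≡1) mod 5; (1|5)=+1, (1|5)=+1; (−1)^{-4·-8·2}·(+1)^-8·(+1)^-4 = +1.
v=11: a=11^1·(≡10), b=11^1·(≡7) mod 11; (10|11)=-1, (7|11)=-1; (−1)^{1·1·5}·(-1)^1·(-1)^1 = -1.
v=13: a=13^2·(≡9), b=13^1·(≡10) mod 13; (9|13)=+1, (10|13)=+1; (−1)^{2·1·6}·(+1)^1·(+1)^2 = +1.
v=2: v_2(a)=-1, v_2(b)=-3; units ≡ 1, 5 (mod 8); ε·ε+αω+βω = 0·0+-1·1+-3·0 ≡ 1  ⇒  (a,b)_2 = -1.
v=∞: -25806 < 0 and 14586 > 0  ⇒  (a,b)_∞ = +1.
v=3: a=3^-7·(≡2), b=3^-3·(≡2) mod 3; (2|3)=-1, (2|3)=-1; (−1)^{-7·-3·1}·(-1)^-3·(-1)^-7 = -1.
v=7: a=7^4·(≡6), b=7^4·(≡6) mod 7; (6|7)=-1, (6|7)=-1; (−1)^{4·4·3}·(-1)^4·(-1)^4 = +1.
Ram(-25806, 14586) = {2, 3, 11, 17}; no ℚ_2-point on the conic.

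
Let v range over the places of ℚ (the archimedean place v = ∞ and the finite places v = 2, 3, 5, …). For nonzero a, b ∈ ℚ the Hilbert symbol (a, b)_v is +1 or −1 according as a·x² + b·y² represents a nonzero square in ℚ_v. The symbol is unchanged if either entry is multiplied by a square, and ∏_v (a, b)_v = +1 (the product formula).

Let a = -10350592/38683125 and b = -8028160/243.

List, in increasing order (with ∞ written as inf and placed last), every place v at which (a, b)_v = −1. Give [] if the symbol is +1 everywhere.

Mod squares: a ≡ -91, b ≡ -30. Check v ∈ {∞, 2, 3, 5, 7, 13, 19, 23}.
v=23: a=23^-2·(≡18), b=23^0·(≡1) mod 23; (18|23)=+1, (1|23)=+1; (−1)^{-2·0·11}·(+1)^0·(+1)^-2 = +1.
v=7: a=7^1·(≡2), b=7^2·(≡6) mod 7; (2|7)=+1, (6|7)=-1; (−1)^{1·2·3}·(+1)^2·(-1)^1 = -1.
v=∞: -91 < 0 and -30 < 0  ⇒  (a,b)_∞ = -1.
v=2: v_2(a)=12, v_2(b)=15; units ≡ 5, 1 (mod 8); ε·ε+αω+βω = 0·0+12·0+15·1 ≡ 1  ⇒  (a,b)_2 = -1.
v=19: a=19^2·(≡1), b=19^0·(≡13) mod 19; (1|19)=+1, (13|19)=-1; (−1)^{2·0·9}·(+1)^0·(-1)^2 = +1.
v=3: a=3^-2·(≡2), b=3^-5·(≡2) mod 3; (2|3)=-1, (2|3)=-1; (−1)^{-2·-5·1}·(-1)^-5·(-1)^-2 = -1.
v=13: a=13^-1·(≡7), b=13^0·(≡9) mod 13; (7|13)=-1, (9|13)=+1; (−1)^{-1·0·6}·(-1)^0·(+1)^-1 = +1.
v=5: a=5^-4·(≡1), b=5^1·(≡1) mod 5; (1|5)=+1, (1|5)=+1; (−1)^{-4·1·2}·(+1)^1·(+1)^-4 = +1.
Ram(-91, -30) = {2, 3, 7, ∞}; no ℚ_2-point on the conic.

[2, 3, 7, inf]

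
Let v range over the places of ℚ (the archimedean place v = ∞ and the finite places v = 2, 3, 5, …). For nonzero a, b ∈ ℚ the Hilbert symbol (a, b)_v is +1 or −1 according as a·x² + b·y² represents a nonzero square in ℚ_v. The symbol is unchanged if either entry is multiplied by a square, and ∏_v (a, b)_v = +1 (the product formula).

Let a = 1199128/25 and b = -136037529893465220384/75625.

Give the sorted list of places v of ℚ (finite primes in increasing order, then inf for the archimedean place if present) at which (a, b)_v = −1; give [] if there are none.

[7, 13, 19, 37]

Mod squares: a ≡ 6118, b ≡ -12191426. Check v ∈ {∞, 2, 3, 5, 7, 11, 13, 19, 23, 29, 37}.
v=3: a=3^0·(≡1), b=3^2·(≡1) mod 3; (1|3)=+1, (1|3)=+1; (−1)^{0·2·1}·(+1)^2·(+1)^0 = +1.
v=2: v_2(a)=3, v_2(b)=5; units ≡ 3, 7 (mod 8); ε·ε+αω+βω = 1·1+3·0+5·1 ≡ 0  ⇒  (a,b)_2 = +1.
v=13: a=13^0·(≡5), b=13^3·(≡5) mod 13; (5|13)=-1, (5|13)=-1; (−1)^{0·3·6}·(-1)^3·(-1)^0 = -1.
v=29: a=29^0·(≡20), b=29^1·(≡15) mod 29; (20|29)=+1, (15|29)=-1; (−1)^{0·1·14}·(+1)^1·(-1)^0 = +1.
v=∞: 6118 > 0 and -12191426 < 0  ⇒  (a,b)_∞ = +1.
v=11: a=11^0·(≡6), b=11^-2·(≡6) mod 11; (6|11)=-1, (6|11)=-1; (−1)^{0·-2·5}·(-1)^-2·(-1)^0 = +1.
v=19: a=19^1·(≡18), b=19^3·(≡13) mod 19; (18|19)=-1, (13|19)=-1; (−1)^{1·3·9}·(-1)^3·(-1)^1 = -1.
v=37: a=37^0·(≡22), b=37^1·(≡8) mod 37; (22|37)=-1, (8|37)=-1; (−1)^{0·1·18}·(-1)^1·(-1)^0 = -1.
v=7: a=7^3·(≡6), b=7^4·(≡3) mod 7; (6|7)=-1, (3|7)=-1; (−1)^{3·4·3}·(-1)^4·(-1)^3 = -1.
v=5: a=5^-2·(≡3), b=5^-4·(≡1) mod 5; (3|5)=-1, (1|5)=+1; (−1)^{-2·-4·2}·(-1)^-4·(+1)^-2 = +1.
v=23: a=23^1·(≡9), b=23^3·(≡21) mod 23; (9|23)=+1, (21|23)=-1; (−1)^{1·3·11}·(+1)^3·(-1)^1 = +1.
(6118, -12191426 / ℚ) ramifies at {7, 13, 19, 37}: a division algebra.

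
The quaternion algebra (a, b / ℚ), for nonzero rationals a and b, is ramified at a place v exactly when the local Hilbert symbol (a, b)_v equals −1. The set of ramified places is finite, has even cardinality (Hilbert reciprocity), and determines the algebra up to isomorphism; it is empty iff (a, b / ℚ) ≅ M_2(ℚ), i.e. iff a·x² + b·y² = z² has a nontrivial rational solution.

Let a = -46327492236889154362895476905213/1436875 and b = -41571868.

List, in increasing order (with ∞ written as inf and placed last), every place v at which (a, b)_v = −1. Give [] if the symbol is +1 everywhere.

[13, 17, 19, 31, 41, inf]

Mod squares: a ≡ -264608383, b ≡ -10392967. Check v ∈ {∞, 2, 3, 5, 11, 13, 17, 19, 29, 31, 37, 41, 53}.
v=19: a=19^-1·(≡8), b=19^0·(≡18) mod 19; (8|19)=-1, (18|19)=-1; (−1)^{-1·0·9}·(-1)^0·(-1)^-1 = -1.
v=11: a=11^-2·(≡1), b=11^0·(≡3) mod 11; (1|11)=+1, (3|11)=+1; (−1)^{-2·0·5}·(+1)^0·(+1)^-2 = +1.
v=31: a=31^4·(≡26), b=31^1·(≡1) mod 31; (26|31)=-1, (1|31)=+1; (−1)^{4·1·15}·(-1)^1·(+1)^4 = -1.
v=37: a=37^4·(≡28), b=37^1·(≡15) mod 37; (28|37)=+1, (15|37)=-1; (−1)^{4·1·18}·(+1)^1·(-1)^4 = +1.
v=∞: -264608383 < 0 and -10392967 < 0  ⇒  (a,b)_∞ = -1.
v=13: a=13^3·(≡1), b=13^1·(≡8) mod 13; (1|13)=+1, (8|13)=-1; (−1)^{3·1·6}·(+1)^1·(-1)^3 = -1.
v=2: v_2(a)=0, v_2(b)=2; units ≡ 1, 1 (mod 8); ε·ε+αω+βω = 0·0+0·0+2·0 ≡ 0  ⇒  (a,b)_2 = +1.
v=41: a=41^3·(≡22), b=41^1·(≡23) mod 41; (22|41)=-1, (23|41)=+1; (−1)^{3·1·20}·(-1)^1·(+1)^3 = -1.
v=29: a=29^1·(≡12), b=29^0·(≡9) mod 29; (12|29)=-1, (9|29)=+1; (−1)^{1·0·14}·(-1)^0·(+1)^1 = +1.
v=3: a=3^4·(≡2), b=3^0·(≡2) mod 3; (2|3)=-1, (2|3)=-1; (−1)^{4·0·1}·(-1)^0·(-1)^4 = +1.
v=5: a=5^-4·(≡3), b=5^0·(≡2) mod 5; (3|5)=-1, (2|5)=-1; (−1)^{-4·0·2}·(-1)^0·(-1)^-4 = +1.
v=53: a=53^1·(≡10), b=53^0·(≡7) mod 53; (10|53)=+1, (7|53)=+1; (−1)^{1·0·26}·(+1)^0·(+1)^1 = +1.
v=17: a=17^5·(≡4), b=17^1·(≡12) mod 17; (4|17)=+1, (12|17)=-1; (−1)^{5·1·8}·(+1)^1·(-1)^5 = -1.
|Ram(-264608383, -10392967)| = 6, even; anisotropic at {13, 17, 19, 31, 41, ∞}.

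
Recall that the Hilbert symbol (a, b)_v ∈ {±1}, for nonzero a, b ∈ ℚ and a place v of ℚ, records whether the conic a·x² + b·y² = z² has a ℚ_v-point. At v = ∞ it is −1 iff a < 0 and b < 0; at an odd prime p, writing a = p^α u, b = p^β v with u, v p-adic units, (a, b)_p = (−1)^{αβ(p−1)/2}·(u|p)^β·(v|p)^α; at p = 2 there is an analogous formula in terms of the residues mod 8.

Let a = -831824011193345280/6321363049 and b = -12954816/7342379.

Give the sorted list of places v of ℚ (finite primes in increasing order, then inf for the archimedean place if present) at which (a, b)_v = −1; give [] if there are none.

[2, 11, 17, inf]

(a, b) ≡ (-5, -561) mod (ℚ^×)²; places V = {2, 3, 5, 7, 11, 17, 19, 43, ∞}.
(a,b)_7: α=0, u≡2; β=2, v≡3 (mod 7); (2|7)=+1, (3|7)=-1; sign (−1)^0·+1^2·-1^0 = +1.
(a,b)_2: α=8, β=6; u≡3, v≡7 (mod 8); ε(u)ε(v)=1·1, αω(v)=8·0, βω(u)=6·1; sum ≡ 1  ⇒  -1.
(a,b)_5: α=1, u≡1; β=0, v≡1 (mod 5); (1|5)=+1, (1|5)=+1; sign (−1)^0·+1^0·+1^1 = +1.
(a,b)_∞: sgn(-5)=−, sgn(-561)=−, so -1.
(a,b)_43: α=-6, u≡1; β=-2, v≡35 (mod 43); (1|43)=+1, (35|43)=+1; sign (−1)^0·+1^-2·+1^-6 = +1.
(a,b)_3: α=12, u≡1; β=5, v≡2 (mod 3); (1|3)=+1, (2|3)=-1; sign (−1)^0·+1^5·-1^12 = +1.
(a,b)_19: α=0, u≡2; β=-2, v≡16 (mod 19); (2|19)=-1, (16|19)=+1; sign (−1)^0·-1^-2·+1^0 = +1.
(a,b)_17: α=4, u≡14; β=1, v≡1 (mod 17); (14|17)=-1, (1|17)=+1; sign (−1)^0·-1^1·+1^4 = -1.
(a,b)_11: α=4, u≡6; β=-1, v≡3 (mod 11); (6|11)=-1, (3|11)=+1; sign (−1)^0·-1^-1·+1^4 = -1.
|Ram(-5, -561)| = 4, even; anisotropic at {2, 11, 17, ∞}.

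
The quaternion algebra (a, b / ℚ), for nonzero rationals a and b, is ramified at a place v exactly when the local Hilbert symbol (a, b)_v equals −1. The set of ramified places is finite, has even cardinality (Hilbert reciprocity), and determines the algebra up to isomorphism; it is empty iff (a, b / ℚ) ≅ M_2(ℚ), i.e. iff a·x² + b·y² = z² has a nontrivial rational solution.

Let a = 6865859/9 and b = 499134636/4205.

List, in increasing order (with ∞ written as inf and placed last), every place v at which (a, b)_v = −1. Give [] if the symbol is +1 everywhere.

[2, 11, 13, 19]

Mod squares: a ≡ 19019, b ≡ 95095. Check v ∈ {∞, 2, 3, 5, 7, 11, 13, 19, 29}.
v=7: a=7^1·(≡2), b=7^1·(≡3) mod 7; (2|7)=+1, (3|7)=-1; (−1)^{1·1·3}·(+1)^1·(-1)^1 = +1.
v=2: v_2(a)=0, v_2(b)=2; units ≡ 3, 7 (mod 8); ε·ε+αω+βω = 1·1+0·0+2·1 ≡ 1  ⇒  (a,b)_2 = -1.
v=13: a=13^1·(≡2), b=13^1·(≡3) mod 13; (2|13)=-1, (3|13)=+1; (−1)^{1·1·6}·(-1)^1·(+1)^1 = -1.
v=29: a=29^0·(≡25), b=29^-2·(≡1) mod 29; (25|29)=+1, (1|29)=+1; (−1)^{0·-2·14}·(+1)^-2·(+1)^0 = +1.
v=5: a=5^0·(≡1), b=5^-1·(≡1) mod 5; (1|5)=+1, (1|5)=+1; (−1)^{0·-1·2}·(+1)^-1·(+1)^0 = +1.
v=11: a=11^1·(≡2), b=11^1·(≡6) mod 11; (2|11)=-1, (6|11)=-1; (−1)^{1·1·5}·(-1)^1·(-1)^1 = -1.
v=19: a=19^3·(≡12), b=19^1·(≡14) mod 19; (12|19)=-1, (14|19)=-1; (−1)^{3·1·9}·(-1)^1·(-1)^3 = -1.
v=3: a=3^-2·(≡2), b=3^8·(≡1) mod 3; (2|3)=-1, (1|3)=+1; (−1)^{-2·8·1}·(-1)^8·(+1)^-2 = +1.
v=∞: 19019 > 0 and 95095 > 0  ⇒  (a,b)_∞ = +1.
Ram(19019, 95095) = {2, 11, 13, 19}; no ℚ_2-point on the conic.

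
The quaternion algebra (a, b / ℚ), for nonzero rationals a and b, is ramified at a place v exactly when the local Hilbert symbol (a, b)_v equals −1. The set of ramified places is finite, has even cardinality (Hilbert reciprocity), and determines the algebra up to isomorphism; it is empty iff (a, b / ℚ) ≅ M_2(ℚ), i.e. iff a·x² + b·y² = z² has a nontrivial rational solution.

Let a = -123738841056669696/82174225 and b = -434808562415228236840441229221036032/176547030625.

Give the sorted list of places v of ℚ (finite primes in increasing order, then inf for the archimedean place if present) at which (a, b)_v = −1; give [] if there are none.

(a, b) ≡ (-81719, -12673) mod (ℚ^×)²; places V = {2, 3, 5, 7, 11, 13, 17, 19, 23, 29, 37, ∞}.
(a,b)_29: α=2, u≡12; β=5, v≡12 (mod 29); (12|29)=-1, (12|29)=-1; sign (−1)^0·-1^5·-1^2 = -1.
(a,b)_∞: sgn(-81719)=−, sgn(-12673)=−, so -1.
(a,b)_5: α=-2, u≡1; β=-4, v≡2 (mod 5); (1|5)=+1, (2|5)=-1; sign (−1)^0·+1^-4·-1^-2 = +1.
(a,b)_7: α=-4, u≡5; β=-10, v≡4 (mod 7); (5|7)=-1, (4|7)=+1; sign (−1)^0·-1^-10·+1^-4 = +1.
(a,b)_2: α=12, β=30; u≡1, v≡7 (mod 8); ε(u)ε(v)=0·1, αω(v)=12·0, βω(u)=30·0; sum ≡ 0  ⇒  +1.
(a,b)_17: α=3, u≡1; β=6, v≡13 (mod 17); (1|17)=+1, (13|17)=+1; sign (−1)^0·+1^6·+1^3 = +1.
(a,b)_3: α=2, u≡1; β=4, v≡2 (mod 3); (1|3)=+1, (2|3)=-1; sign (−1)^0·+1^4·-1^2 = +1.
(a,b)_19: α=1, u≡14; β=3, v≡5 (mod 19); (14|19)=-1, (5|19)=+1; sign (−1)^1·-1^3·+1^1 = +1.
(a,b)_11: α=1, u≡6; β=2, v≡6 (mod 11); (6|11)=-1, (6|11)=-1; sign (−1)^0·-1^2·-1^1 = -1.
(a,b)_13: α=2, u≡10; β=0, v≡5 (mod 13); (10|13)=+1, (5|13)=-1; sign (−1)^0·+1^0·-1^2 = +1.
(a,b)_23: α=1, u≡18; β=3, v≡4 (mod 23); (18|23)=+1, (4|23)=+1; sign (−1)^1·+1^3·+1^1 = -1.
(a,b)_37: α=-2, u≡2; β=0, v≡20 (mod 37); (2|37)=-1, (20|37)=-1; sign (−1)^0·-1^0·-1^-2 = +1.
Ram(-81719, -12673) = {11, 23, 29, ∞}; no ℚ_11-point on the conic.

[11, 23, 29, inf]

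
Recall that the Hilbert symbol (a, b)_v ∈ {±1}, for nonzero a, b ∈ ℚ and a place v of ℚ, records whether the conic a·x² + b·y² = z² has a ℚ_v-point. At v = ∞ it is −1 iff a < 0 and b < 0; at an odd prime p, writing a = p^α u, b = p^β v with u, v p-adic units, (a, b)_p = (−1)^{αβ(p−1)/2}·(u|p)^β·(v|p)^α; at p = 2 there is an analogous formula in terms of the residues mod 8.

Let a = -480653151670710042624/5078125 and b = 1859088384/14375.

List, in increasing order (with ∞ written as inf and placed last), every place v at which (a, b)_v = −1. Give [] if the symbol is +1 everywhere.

[17, 23, 31, 37]

Mod squares: a ≡ -260338, b ≡ 1159913. Check v ∈ {∞, 2, 3, 5, 13, 17, 19, 23, 29, 31, 37, 47}.
v=37: a=37^2·(≡2), b=37^1·(≡4) mod 37; (2|37)=-1, (4|37)=+1; (−1)^{2·1·18}·(-1)^1·(+1)^2 = -1.
v=23: a=23^0·(≡19), b=23^-1·(≡10) mod 23; (19|23)=-1, (10|23)=-1; (−1)^{0·-1·11}·(-1)^-1·(-1)^0 = -1.
v=∞: -260338 < 0 and 1159913 > 0  ⇒  (a,b)_∞ = +1.
v=31: a=31^1·(≡15), b=31^0·(≡24) mod 31; (15|31)=-1, (24|31)=-1; (−1)^{1·0·15}·(-1)^0·(-1)^1 = -1.
v=17: a=17^1·(≡6), b=17^0·(≡14) mod 17; (6|17)=-1, (14|17)=-1; (−1)^{1·0·8}·(-1)^0·(-1)^1 = -1.
v=29: a=29^2·(≡5), b=29^1·(≡7) mod 29; (5|29)=+1, (7|29)=+1; (−1)^{2·1·14}·(+1)^1·(+1)^2 = +1.
v=2: v_2(a)=21, v_2(b)=12; units ≡ 7, 1 (mod 8); ε·ε+αω+βω = 1·0+21·0+12·0 ≡ 0  ⇒  (a,b)_2 = +1.
v=47: a=47^2·(≡37), b=47^1·(≡25) mod 47; (37|47)=+1, (25|47)=+1; (−1)^{2·1·23}·(+1)^1·(+1)^2 = +1.
v=3: a=3^2·(≡2), b=3^2·(≡2) mod 3; (2|3)=-1, (2|3)=-1; (−1)^{2·2·1}·(-1)^2·(-1)^2 = +1.
v=19: a=19^1·(≡5), b=19^0·(≡7) mod 19; (5|19)=+1, (7|19)=+1; (−1)^{1·0·9}·(+1)^0·(+1)^1 = +1.
v=13: a=13^-1·(≡11), b=13^0·(≡1) mod 13; (11|13)=-1, (1|13)=+1; (−1)^{-1·0·6}·(-1)^0·(+1)^-1 = +1.
v=5: a=5^-8·(≡2), b=5^-4·(≡3) mod 5; (2|5)=-1, (3|5)=-1; (−1)^{-8·-4·2}·(-1)^-4·(-1)^-8 = +1.
|Ram(-260338, 1159913)| = 4, even; anisotropic at {17, 23, 31, 37}.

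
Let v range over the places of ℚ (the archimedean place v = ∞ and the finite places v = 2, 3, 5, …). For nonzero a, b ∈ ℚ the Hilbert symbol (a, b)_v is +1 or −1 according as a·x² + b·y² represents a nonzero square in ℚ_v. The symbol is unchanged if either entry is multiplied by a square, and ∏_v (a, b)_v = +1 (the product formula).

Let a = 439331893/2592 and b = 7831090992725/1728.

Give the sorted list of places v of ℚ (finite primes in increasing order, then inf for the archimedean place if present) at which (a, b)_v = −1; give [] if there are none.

[3, 7, 23, 31]

Mod squares: a ≡ 106106, b ≡ 113480367. Check v ∈ {∞, 2, 3, 5, 7, 11, 13, 23, 31, 53}.
v=5: a=5^0·(≡4), b=5^2·(≡3) mod 5; (4|5)=+1, (3|5)=-1; (−1)^{0·2·2}·(+1)^2·(-1)^0 = +1.
v=23: a=23^0·(≡11), b=23^1·(≡11) mod 23; (11|23)=-1, (11|23)=-1; (−1)^{0·1·11}·(-1)^1·(-1)^0 = -1.
v=2: v_2(a)=-5, v_2(b)=-6; units ≡ 5, 7 (mod 8); ε·ε+αω+βω = 0·1+-5·0+-6·1 ≡ 0  ⇒  (a,b)_2 = +1.
v=13: a=13^3·(≡11), b=13^3·(≡7) mod 13; (11|13)=-1, (7|13)=-1; (−1)^{3·3·6}·(-1)^3·(-1)^3 = +1.
v=∞: 106106 > 0 and 113480367 > 0  ⇒  (a,b)_∞ = +1.
v=3: a=3^-4·(≡2), b=3^-3·(≡2) mod 3; (2|3)=-1, (2|3)=-1; (−1)^{-4·-3·1}·(-1)^-3·(-1)^-4 = -1.
v=31: a=31^0·(≡27), b=31^1·(≡22) mod 31; (27|31)=-1, (22|31)=-1; (−1)^{0·1·15}·(-1)^1·(-1)^0 = -1.
v=7: a=7^3·(≡6), b=7^3·(≡6) mod 7; (6|7)=-1, (6|7)=-1; (−1)^{3·3·3}·(-1)^3·(-1)^3 = -1.
v=11: a=11^1·(≡8), b=11^1·(≡5) mod 11; (8|11)=-1, (5|11)=+1; (−1)^{1·1·5}·(-1)^1·(+1)^1 = +1.
v=53: a=53^1·(≡5), b=53^1·(≡48) mod 53; (5|53)=-1, (48|53)=-1; (−1)^{1·1·26}·(-1)^1·(-1)^1 = +1.
Ram(106106, 113480367) = {3, 7, 23, 31}; no ℚ_3-point on the conic.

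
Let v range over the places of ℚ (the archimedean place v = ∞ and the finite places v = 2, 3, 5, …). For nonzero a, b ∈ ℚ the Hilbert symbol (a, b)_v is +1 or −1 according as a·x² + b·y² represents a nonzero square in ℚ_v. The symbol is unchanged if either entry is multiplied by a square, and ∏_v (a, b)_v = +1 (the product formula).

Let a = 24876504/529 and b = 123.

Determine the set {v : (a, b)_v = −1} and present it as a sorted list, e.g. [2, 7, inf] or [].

Mod squares: a ≡ 246, b ≡ 123. Check v ∈ {∞, 2, 3, 23, 41, 53}.
v=3: a=3^3·(≡1), b=3^1·(≡2) mod 3; (1|3)=+1, (2|3)=-1; (−1)^{3·1·1}·(+1)^1·(-1)^3 = +1.
v=2: v_2(a)=3, v_2(b)=0; units ≡ 3, 3 (mod 8); ε·ε+αω+βω = 1·1+3·1+0·1 ≡ 0  ⇒  (a,b)_2 = +1.
v=41: a=41^1·(≡14), b=41^1·(≡3) mod 41; (14|41)=-1, (3|41)=-1; (−1)^{1·1·20}·(-1)^1·(-1)^1 = +1.
v=∞: 246 > 0 and 123 > 0  ⇒  (a,b)_∞ = +1.
v=23: a=23^-2·(≡3), b=23^0·(≡8) mod 23; (3|23)=+1, (8|23)=+1; (−1)^{-2·0·11}·(+1)^0·(+1)^-2 = +1.
v=53: a=53^2·(≡48), b=53^0·(≡17) mod 53; (48|53)=-1, (17|53)=+1; (−1)^{2·0·26}·(-1)^0·(+1)^2 = +1.
Ram(a, b) = ∅: the form 246·x² + 123·y² − z² is isotropic over every ℚ_v, so by Hasse–Minkowski it is isotropic over ℚ.

[]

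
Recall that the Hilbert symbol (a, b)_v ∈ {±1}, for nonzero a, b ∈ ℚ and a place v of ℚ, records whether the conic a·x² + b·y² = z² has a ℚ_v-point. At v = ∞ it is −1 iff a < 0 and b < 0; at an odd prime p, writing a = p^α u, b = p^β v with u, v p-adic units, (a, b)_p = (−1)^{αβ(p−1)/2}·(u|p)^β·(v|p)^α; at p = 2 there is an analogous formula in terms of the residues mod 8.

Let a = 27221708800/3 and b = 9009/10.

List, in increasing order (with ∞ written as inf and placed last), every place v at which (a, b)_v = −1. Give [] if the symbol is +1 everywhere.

Mod squares: a ≡ 39, b ≡ 10010. Check v ∈ {∞, 2, 3, 5, 7, 11, 13}.
v=3: a=3^-1·(≡1), b=3^2·(≡2) mod 3; (1|3)=+1, (2|3)=-1; (−1)^{-1·2·1}·(+1)^2·(-1)^-1 = -1.
v=∞: 39 > 0 and 10010 > 0  ⇒  (a,b)_∞ = +1.
v=13: a=13^3·(≡3), b=13^1·(≡3) mod 13; (3|13)=+1, (3|13)=+1; (−1)^{3·1·6}·(+1)^1·(+1)^3 = +1.
v=2: v_2(a)=12, v_2(b)=-1; units ≡ 7, 5 (mod 8); ε·ε+αω+βω = 1·0+12·1+-1·0 ≡ 0  ⇒  (a,b)_2 = +1.
v=7: a=7^0·(≡2), b=7^1·(≡2) mod 7; (2|7)=+1, (2|7)=+1; (−1)^{0·1·3}·(+1)^1·(+1)^0 = +1.
v=11: a=11^2·(≡10), b=11^1·(≡6) mod 11; (10|11)=-1, (6|11)=-1; (−1)^{2·1·5}·(-1)^1·(-1)^2 = -1.
v=5: a=5^2·(≡4), b=5^-1·(≡2) mod 5; (4|5)=+1, (2|5)=-1; (−1)^{2·-1·2}·(+1)^-1·(-1)^2 = +1.
|Ram(39, 10010)| = 2, even; anisotropic at {3, 11}.

[3, 11]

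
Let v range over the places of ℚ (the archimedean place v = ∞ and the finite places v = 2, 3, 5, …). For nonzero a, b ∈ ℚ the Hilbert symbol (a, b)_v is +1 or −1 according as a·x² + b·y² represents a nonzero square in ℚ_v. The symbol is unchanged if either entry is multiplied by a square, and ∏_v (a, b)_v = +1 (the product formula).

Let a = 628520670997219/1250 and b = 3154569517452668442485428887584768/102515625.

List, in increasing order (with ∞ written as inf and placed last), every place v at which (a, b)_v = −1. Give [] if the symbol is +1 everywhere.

[2, 7, 37, 43]

Mod squares: a ≡ 92370278, b ≡ 6902. Check v ∈ {∞, 2, 3, 5, 7, 11, 13, 17, 29, 31, 37, 43}.
v=7: a=7^3·(≡6), b=7^5·(≡5) mod 7; (6|7)=-1, (5|7)=-1; (−1)^{3·5·3}·(-1)^5·(-1)^3 = -1.
v=29: a=29^1·(≡5), b=29^3·(≡16) mod 29; (5|29)=+1, (16|29)=+1; (−1)^{1·3·14}·(+1)^3·(+1)^1 = +1.
v=3: a=3^0·(≡2), b=3^-8·(≡2) mod 3; (2|3)=-1, (2|3)=-1; (−1)^{0·-8·1}·(-1)^-8·(-1)^0 = +1.
v=5: a=5^-4·(≡2), b=5^-6·(≡3) mod 5; (2|5)=-1, (3|5)=-1; (−1)^{-4·-6·2}·(-1)^-6·(-1)^-4 = +1.
v=37: a=37^1·(≡9), b=37^2·(≡15) mod 37; (9|37)=+1, (15|37)=-1; (−1)^{1·2·18}·(+1)^2·(-1)^1 = -1.
v=17: a=17^2·(≡4), b=17^3·(≡8) mod 17; (4|17)=+1, (8|17)=+1; (−1)^{2·3·8}·(+1)^3·(+1)^2 = +1.
v=13: a=13^1·(≡4), b=13^2·(≡10) mod 13; (4|13)=+1, (10|13)=+1; (−1)^{1·2·6}·(+1)^2·(+1)^1 = +1.
v=31: a=31^2·(≡15), b=31^4·(≡16) mod 31; (15|31)=-1, (16|31)=+1; (−1)^{2·4·15}·(-1)^4·(+1)^2 = +1.
v=∞: 92370278 > 0 and 6902 > 0  ⇒  (a,b)_∞ = +1.
v=2: v_2(a)=-1, v_2(b)=15; units ≡ 3, 3 (mod 8); ε·ε+αω+βω = 1·1+-1·1+15·1 ≡ 1  ⇒  (a,b)_2 = -1.
v=11: a=11^1·(≡6), b=11^2·(≡1) mod 11; (6|11)=-1, (1|11)=+1; (−1)^{1·2·5}·(-1)^2·(+1)^1 = +1.
v=43: a=43^1·(≡40), b=43^2·(≡32) mod 43; (40|43)=+1, (32|43)=-1; (−1)^{1·2·21}·(+1)^2·(-1)^1 = -1.
(92370278, 6902 / ℚ) ramifies at {2, 7, 37, 43}: a division algebra.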